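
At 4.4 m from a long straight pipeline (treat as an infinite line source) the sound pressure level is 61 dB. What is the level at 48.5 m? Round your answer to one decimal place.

50.6 dB

Line-source attenuation: ΔL = 10·log₁₀(r₂/r₁) = 10·log₁₀(48.5/4.4) = 10.423 dB.
L₂ = 61 − 10·log₁₀(48.5/4.4) = 61 − 10.423 = 50.58 dB.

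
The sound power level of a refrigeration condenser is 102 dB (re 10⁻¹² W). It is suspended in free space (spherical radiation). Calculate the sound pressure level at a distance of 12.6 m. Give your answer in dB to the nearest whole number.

69 dB

The power spreads over a sphere of area 4π·r², so L_p = L_w − 10·log₁₀(4π·r²).
4π·r² = 1995 m², 10·log₁₀ of that is 33.000 dB.
L_p = 102 − 33.000 = 69.00 dB.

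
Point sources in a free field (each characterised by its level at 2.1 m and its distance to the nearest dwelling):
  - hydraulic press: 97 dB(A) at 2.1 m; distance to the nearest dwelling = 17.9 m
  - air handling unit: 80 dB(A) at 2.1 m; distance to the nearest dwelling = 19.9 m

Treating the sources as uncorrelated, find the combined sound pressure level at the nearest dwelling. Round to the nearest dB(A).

78 dB(A)

Apply inverse-square spreading to bring every level to the receiver, then sum 10^(L/10).
hydraulic press: 97 − 20·log₁₀(17.9/2.1) = 97 − 18.61 = 78.39 dB(A).
air handling unit: 80 − 20·log₁₀(19.9/2.1) = 80 − 19.53 = 60.47 dB(A).
Σ 10^(L/10) = 7.010e+07 → L_total = 10·log₁₀(7.010e+07) = 78.46 dB(A).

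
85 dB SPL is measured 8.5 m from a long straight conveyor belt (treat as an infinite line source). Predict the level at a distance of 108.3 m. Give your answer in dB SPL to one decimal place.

Line-source attenuation: ΔL = 10·log₁₀(r₂/r₁) = 10·log₁₀(108.3/8.5) = 11.052 dB.
L₂ = 85 − 10·log₁₀(108.3/8.5) = 85 − 11.052 = 73.95 dB SPL.

73.9 dB SPL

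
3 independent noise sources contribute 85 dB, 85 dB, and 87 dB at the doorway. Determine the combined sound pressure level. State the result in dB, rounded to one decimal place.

90.5 dB

Incoherent sources combine by intensity addition: L_total = 10·log₁₀(Σ 10^(L_i/10)).
Σ 10^(L/10) = 10^(85/10) + 10^(85/10) + 10^(87/10) = 1.134e+09.
L_total = 10·log₁₀(1.134e+09) = 90.54 dB.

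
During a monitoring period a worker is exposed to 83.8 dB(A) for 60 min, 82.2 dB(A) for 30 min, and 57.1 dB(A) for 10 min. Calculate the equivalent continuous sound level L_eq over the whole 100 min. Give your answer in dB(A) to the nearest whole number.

83 dB(A)

The energy average is taken in the linear domain: L_eq = 10·log₁₀[(Σ tᵢ·10^(Lᵢ/10))/T], T = 100 min.
Σ tᵢ·10^(Lᵢ/10) = 60·10^(83.8/10) + 30·10^(82.2/10) + 10·10^(57.1/10) = 1.938e+10.
L_eq = 10·log₁₀(1.938e+10/100) = 82.87 dB(A).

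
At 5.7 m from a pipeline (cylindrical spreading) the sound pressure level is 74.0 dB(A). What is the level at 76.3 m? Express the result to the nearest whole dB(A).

63 dB(A)

Cylindrical spreading from a line source gives a 10·log₁₀(r₂/r₁) drop.
L₂ = 74.0 − 10·log₁₀(76.3/5.7) = 74.0 − 11.266 = 62.73 dB(A).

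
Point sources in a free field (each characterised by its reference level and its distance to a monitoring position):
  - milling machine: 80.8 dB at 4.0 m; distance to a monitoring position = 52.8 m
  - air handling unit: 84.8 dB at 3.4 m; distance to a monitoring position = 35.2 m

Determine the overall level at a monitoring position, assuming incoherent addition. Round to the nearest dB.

Propagate each source to the receiver with L = L_ref − 20·log₁₀(r/r_ref), then add intensities.
milling machine: 80.8 − 20·log₁₀(52.8/4.0) = 80.8 − 22.41 = 58.39 dB.
air handling unit: 84.8 − 20·log₁₀(35.2/3.4) = 84.8 − 20.30 = 64.50 dB.
Σ 10^(L/10) = 3.508e+06 → L_total = 10·log₁₀(3.508e+06) = 65.45 dB.

65 dB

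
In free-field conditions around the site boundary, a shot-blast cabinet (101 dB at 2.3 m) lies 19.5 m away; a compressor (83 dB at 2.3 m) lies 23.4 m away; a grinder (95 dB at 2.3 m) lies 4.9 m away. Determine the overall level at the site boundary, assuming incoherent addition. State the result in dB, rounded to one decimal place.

89.4 dB

Apply inverse-square spreading to bring every level to the receiver, then sum 10^(L/10).
shot-blast cabinet: 101 − 20·log₁₀(19.5/2.3) = 101 − 18.57 = 82.43 dB.
compressor: 83 − 20·log₁₀(23.4/2.3) = 83 − 20.15 = 62.85 dB.
grinder: 95 − 20·log₁₀(4.9/2.3) = 95 − 6.57 = 88.43 dB.
Σ 10^(L/10) = 8.738e+08 → L_total = 10·log₁₀(8.738e+08) = 89.41 dB.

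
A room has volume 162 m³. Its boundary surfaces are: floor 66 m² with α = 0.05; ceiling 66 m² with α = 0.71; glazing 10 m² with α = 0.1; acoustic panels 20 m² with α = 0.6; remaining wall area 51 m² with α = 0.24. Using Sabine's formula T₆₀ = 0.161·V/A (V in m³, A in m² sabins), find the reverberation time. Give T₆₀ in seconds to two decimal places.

A = Σ Sᵢαᵢ = 66·0.05 + 66·0.71 + 10·0.1 + 20·0.6 + 51·0.24 = 75.40 m².
T₆₀ = 0.161 × 162 / 75.40 = 0.346 s.

0.35 s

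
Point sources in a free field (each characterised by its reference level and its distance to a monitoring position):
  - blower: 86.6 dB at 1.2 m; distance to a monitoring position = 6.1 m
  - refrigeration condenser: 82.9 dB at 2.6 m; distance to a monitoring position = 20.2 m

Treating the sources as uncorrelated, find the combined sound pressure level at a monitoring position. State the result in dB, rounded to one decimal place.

Apply inverse-square spreading to bring every level to the receiver, then sum 10^(L/10).
blower: 86.6 − 20·log₁₀(6.1/1.2) = 86.6 − 14.12 = 72.48 dB.
refrigeration condenser: 82.9 − 20·log₁₀(20.2/2.6) = 82.9 − 17.81 = 65.09 dB.
Σ 10^(L/10) = 2.092e+07 → L_total = 10·log₁₀(2.092e+07) = 73.21 dB.

73.2 dB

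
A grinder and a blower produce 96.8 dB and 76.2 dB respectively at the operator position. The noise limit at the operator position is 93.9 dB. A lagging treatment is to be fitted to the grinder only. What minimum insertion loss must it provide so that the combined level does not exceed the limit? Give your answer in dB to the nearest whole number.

Fixed contribution from the other source: Σ 10^(L/10) = 10^(76.2/10) = 4.169e+07 (76.20 dB).
To meet 93.9 dB overall, the treated grinder may contribute at most 10^(93.9/10) − 4.169e+07 = 2.413e+09, i.e. 93.83 dB.
Required insertion loss = 96.8 − 93.83 = 2.97 dB.

3 dB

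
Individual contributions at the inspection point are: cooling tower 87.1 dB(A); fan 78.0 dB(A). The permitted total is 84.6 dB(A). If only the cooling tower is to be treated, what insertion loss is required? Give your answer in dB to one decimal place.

The untreated sources together contribute 10^(78.0/10) = 6.310e+07, i.e. 78.00 dB(A).
The limit corresponds to 10^(84.6/10) = 2.884e+08; subtracting the fixed part leaves 2.253e+08 for the cooling tower, i.e. 83.53 dB(A).
So the cooling tower must be reduced from 87.1 to 83.53 dB(A): IL = 3.57 dB.

3.6 dB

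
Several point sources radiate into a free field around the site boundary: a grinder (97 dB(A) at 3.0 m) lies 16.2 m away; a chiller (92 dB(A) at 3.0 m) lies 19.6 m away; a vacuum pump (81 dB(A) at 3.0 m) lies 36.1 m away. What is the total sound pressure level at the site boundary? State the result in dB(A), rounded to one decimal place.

Apply inverse-square spreading to bring every level to the receiver, then sum 10^(L/10).
grinder: 97 − 20·log₁₀(16.2/3.0) = 97 − 14.65 = 82.35 dB(A).
chiller: 92 − 20·log₁₀(19.6/3.0) = 92 − 16.30 = 75.70 dB(A).
vacuum pump: 81 − 20·log₁₀(36.1/3.0) = 81 − 21.61 = 59.39 dB(A).
Σ 10^(L/10) = 2.099e+08 → L_total = 10·log₁₀(2.099e+08) = 83.22 dB(A).

83.2 dB(A)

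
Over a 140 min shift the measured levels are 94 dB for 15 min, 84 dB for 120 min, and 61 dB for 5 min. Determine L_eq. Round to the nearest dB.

Weight each interval's intensity by its duration and average over T = 140 min:
Σ tᵢ·10^(Lᵢ/10) = 15·10^(94/10) + 120·10^(84/10) + 5·10^(61/10) = 6.783e+10.
L_eq = 10·log₁₀(6.783e+10/140) = 86.85 dB.

87 dB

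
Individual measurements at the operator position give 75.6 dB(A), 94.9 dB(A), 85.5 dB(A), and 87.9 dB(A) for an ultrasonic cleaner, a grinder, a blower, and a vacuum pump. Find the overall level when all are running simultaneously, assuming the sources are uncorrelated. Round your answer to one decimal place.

For uncorrelated sources the intensities add, so convert each level to linear form, sum, and take 10·log₁₀ of the total.
Σ 10^(L/10) = 10^(75.6/10) + 10^(94.9/10) + 10^(85.5/10) + 10^(87.9/10) = 4.098e+09.
L_total = 10·log₁₀(4.098e+09) = 96.13 dB(A).

96.1 dB(A)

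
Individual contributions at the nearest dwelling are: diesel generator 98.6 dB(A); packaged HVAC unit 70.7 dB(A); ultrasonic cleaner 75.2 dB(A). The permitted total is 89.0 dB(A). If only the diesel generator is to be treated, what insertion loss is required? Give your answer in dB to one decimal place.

Fixed contribution from the other sources: Σ 10^(L/10) = 10^(70.7/10) + 10^(75.2/10) = 4.486e+07 (76.52 dB(A)).
To meet 89.0 dB(A) overall, the treated diesel generator may contribute at most 10^(89.0/10) − 4.486e+07 = 7.495e+08, i.e. 88.75 dB(A).
So the diesel generator must be reduced from 98.6 to 88.75 dB(A): IL = 9.85 dB.

9.9 dB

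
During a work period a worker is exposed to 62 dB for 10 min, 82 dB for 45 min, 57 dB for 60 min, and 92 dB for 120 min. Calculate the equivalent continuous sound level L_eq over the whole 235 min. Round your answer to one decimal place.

L_eq = 10·log₁₀[(1/T)·Σ tᵢ·10^(Lᵢ/10)] with T = 235 min.
Σ tᵢ·10^(Lᵢ/10) = 10·10^(62/10) + 45·10^(82/10) + 60·10^(57/10) + 120·10^(92/10) = 1.974e+11.
L_eq = 10·log₁₀(1.974e+11/235) = 89.24 dB.

89.2 dB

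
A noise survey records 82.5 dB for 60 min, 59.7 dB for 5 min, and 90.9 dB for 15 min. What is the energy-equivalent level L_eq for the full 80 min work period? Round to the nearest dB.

The energy average is taken in the linear domain: L_eq = 10·log₁₀[(Σ tᵢ·10^(Lᵢ/10))/T], T = 80 min.
Σ tᵢ·10^(Lᵢ/10) = 60·10^(82.5/10) + 5·10^(59.7/10) + 15·10^(90.9/10) = 2.913e+10.
L_eq = 10·log₁₀(2.913e+10/80) = 85.61 dB.

86 dB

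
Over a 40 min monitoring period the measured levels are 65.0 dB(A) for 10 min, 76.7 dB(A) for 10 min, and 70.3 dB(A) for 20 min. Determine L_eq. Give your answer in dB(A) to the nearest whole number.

73 dB(A)

The energy average is taken in the linear domain: L_eq = 10·log₁₀[(Σ tᵢ·10^(Lᵢ/10))/T], T = 40 min.
Σ tᵢ·10^(Lᵢ/10) = 10·10^(65.0/10) + 10·10^(76.7/10) + 20·10^(70.3/10) = 7.137e+08.
L_eq = 10·log₁₀(7.137e+08/40) = 72.51 dB(A).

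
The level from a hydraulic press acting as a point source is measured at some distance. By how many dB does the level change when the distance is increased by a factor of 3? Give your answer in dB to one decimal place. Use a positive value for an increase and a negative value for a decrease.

With spherical spreading the level changes by −20·log₁₀(r₂/r₁).
ΔL = −20·log₁₀(3) = -9.54 dB.

-9.5 dB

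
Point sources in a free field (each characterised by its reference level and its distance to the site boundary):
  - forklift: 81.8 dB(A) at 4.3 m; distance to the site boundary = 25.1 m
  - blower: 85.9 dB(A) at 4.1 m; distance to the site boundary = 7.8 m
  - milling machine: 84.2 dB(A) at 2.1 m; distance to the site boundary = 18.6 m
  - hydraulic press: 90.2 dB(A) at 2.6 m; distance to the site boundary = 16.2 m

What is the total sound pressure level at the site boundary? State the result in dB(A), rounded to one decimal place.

81.5 dB(A)

Apply inverse-square spreading to bring every level to the receiver, then sum 10^(L/10).
forklift: 81.8 − 20·log₁₀(25.1/4.3) = 81.8 − 15.32 = 66.48 dB(A).
blower: 85.9 − 20·log₁₀(7.8/4.1) = 85.9 − 5.59 = 80.31 dB(A).
milling machine: 84.2 − 20·log₁₀(18.6/2.1) = 84.2 − 18.95 = 65.25 dB(A).
hydraulic press: 90.2 − 20·log₁₀(16.2/2.6) = 90.2 − 15.89 = 74.31 dB(A).
Σ 10^(L/10) = 1.423e+08 → L_total = 10·log₁₀(1.423e+08) = 81.53 dB(A).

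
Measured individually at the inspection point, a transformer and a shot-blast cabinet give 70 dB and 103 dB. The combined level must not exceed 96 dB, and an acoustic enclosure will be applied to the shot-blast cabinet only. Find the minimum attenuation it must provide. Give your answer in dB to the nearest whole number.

Fixed contribution from the other source: Σ 10^(L/10) = 10^(70/10) = 1.000e+07 (70.00 dB).
To meet 96 dB overall, the treated shot-blast cabinet may contribute at most 10^(96/10) − 1.000e+07 = 3.971e+09, i.e. 95.99 dB.
So the shot-blast cabinet must be reduced from 103 to 95.99 dB: IL = 7.01 dB.

7 dB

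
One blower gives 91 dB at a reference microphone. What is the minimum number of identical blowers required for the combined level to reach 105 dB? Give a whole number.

26

Need L₁ + 10·log₁₀ N ≥ 105, i.e. log₁₀ N ≥ 1.40.
N ≥ 10^(14.0/10) = 25.119, so N = 26.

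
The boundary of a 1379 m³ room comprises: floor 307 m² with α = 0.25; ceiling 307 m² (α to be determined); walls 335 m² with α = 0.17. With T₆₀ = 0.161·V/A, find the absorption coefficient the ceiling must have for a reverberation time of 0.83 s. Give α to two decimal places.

A = 0.161·V/T₆₀ = 0.161·1379/0.83 = 267.49 m² sabins.
Absorption from the other surfaces = 307·0.25 + 335·0.17 = 133.70 m², so the ceiling must supply 133.79 m² over 307 m².
α = 133.79/307 = 0.436.

0.44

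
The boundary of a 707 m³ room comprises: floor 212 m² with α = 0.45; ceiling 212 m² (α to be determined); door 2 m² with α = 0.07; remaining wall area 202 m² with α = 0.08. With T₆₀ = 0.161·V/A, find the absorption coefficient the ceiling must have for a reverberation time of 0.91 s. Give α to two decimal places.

0.06

Required total absorption A = 0.161·707/0.91 = 125.08 m².
Absorption from the other surfaces = 212·0.45 + 2·0.07 + 202·0.08 = 111.70 m², so the ceiling must supply 13.38 m² over 212 m².
α = 13.38/212 = 0.063.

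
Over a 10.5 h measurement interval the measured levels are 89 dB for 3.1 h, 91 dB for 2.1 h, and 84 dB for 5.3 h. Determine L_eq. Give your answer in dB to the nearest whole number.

L_eq = 10·log₁₀[(1/T)·Σ tᵢ·10^(Lᵢ/10)] with T = 10.5 h.
Σ tᵢ·10^(Lᵢ/10) = 3.1·10^(89/10) + 2.1·10^(91/10) + 5.3·10^(84/10) = 6.437e+09.
L_eq = 10·log₁₀(6.437e+09/10.5) = 87.88 dB.

88 dB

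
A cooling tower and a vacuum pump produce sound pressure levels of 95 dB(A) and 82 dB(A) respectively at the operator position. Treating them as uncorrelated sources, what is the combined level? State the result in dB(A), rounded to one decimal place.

Incoherent sources combine by intensity addition: L_total = 10·log₁₀(Σ 10^(L_i/10)).
Σ 10^(L/10) = 10^(95/10) + 10^(82/10) = 3.321e+09.
L_total = 10·log₁₀(3.321e+09) = 95.21 dB(A).

95.2 dB(A)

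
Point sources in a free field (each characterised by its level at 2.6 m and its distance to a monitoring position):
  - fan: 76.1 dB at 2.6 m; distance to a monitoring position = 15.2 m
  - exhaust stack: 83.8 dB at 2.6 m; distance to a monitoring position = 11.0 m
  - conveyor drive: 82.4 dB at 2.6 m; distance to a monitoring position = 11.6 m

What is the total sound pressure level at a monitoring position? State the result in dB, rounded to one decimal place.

Propagate each source to the receiver with L = L_ref − 20·log₁₀(r/r_ref), then add intensities.
fan: 76.1 − 20·log₁₀(15.2/2.6) = 76.1 − 15.34 = 60.76 dB.
exhaust stack: 83.8 − 20·log₁₀(11.0/2.6) = 83.8 − 12.53 = 71.27 dB.
conveyor drive: 82.4 − 20·log₁₀(11.6/2.6) = 82.4 − 12.99 = 69.41 dB.
Σ 10^(L/10) = 2.332e+07 → L_total = 10·log₁₀(2.332e+07) = 73.68 dB.

73.7 dB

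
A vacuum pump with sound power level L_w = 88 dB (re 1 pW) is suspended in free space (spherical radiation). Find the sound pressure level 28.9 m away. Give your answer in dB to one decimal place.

47.8 dB

The power spreads over a sphere of area 4π·r², so L_p = L_w − 10·log₁₀(4π·r²).
4π·r² = 1.05e+04 m², 10·log₁₀ of that is 40.210 dB.
L_p = 88 − 40.210 = 47.79 dB.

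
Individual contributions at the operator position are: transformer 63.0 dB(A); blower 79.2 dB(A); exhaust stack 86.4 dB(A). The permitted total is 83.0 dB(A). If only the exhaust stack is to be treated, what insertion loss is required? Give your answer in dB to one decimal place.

5.8 dB

The untreated sources together contribute 10^(63.0/10) + 10^(79.2/10) = 8.517e+07, i.e. 79.30 dB(A).
To meet 83.0 dB(A) overall, the treated exhaust stack may contribute at most 10^(83.0/10) − 8.517e+07 = 1.144e+08, i.e. 80.58 dB(A).
So the exhaust stack must be reduced from 86.4 to 80.58 dB(A): IL = 5.82 dB.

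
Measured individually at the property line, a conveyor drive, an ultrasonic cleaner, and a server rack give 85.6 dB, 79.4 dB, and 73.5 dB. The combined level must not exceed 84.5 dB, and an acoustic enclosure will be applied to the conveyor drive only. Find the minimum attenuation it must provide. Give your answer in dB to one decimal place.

The untreated sources together contribute 10^(79.4/10) + 10^(73.5/10) = 1.095e+08, i.e. 80.39 dB.
To meet 84.5 dB overall, the treated conveyor drive may contribute at most 10^(84.5/10) − 1.095e+08 = 1.724e+08, i.e. 82.36 dB.
Required insertion loss = 85.6 − 82.36 = 3.24 dB.

3.2 dB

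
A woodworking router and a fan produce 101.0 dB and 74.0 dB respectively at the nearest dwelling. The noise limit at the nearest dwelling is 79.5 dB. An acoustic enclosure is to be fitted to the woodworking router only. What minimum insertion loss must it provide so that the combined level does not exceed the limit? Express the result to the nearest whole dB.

23 dB

The untreated sources together contribute 10^(74.0/10) = 2.512e+07, i.e. 74.00 dB.
To meet 79.5 dB overall, the treated woodworking router may contribute at most 10^(79.5/10) − 2.512e+07 = 6.401e+07, i.e. 78.06 dB.
So the woodworking router must be reduced from 101.0 to 78.06 dB: IL = 22.94 dB.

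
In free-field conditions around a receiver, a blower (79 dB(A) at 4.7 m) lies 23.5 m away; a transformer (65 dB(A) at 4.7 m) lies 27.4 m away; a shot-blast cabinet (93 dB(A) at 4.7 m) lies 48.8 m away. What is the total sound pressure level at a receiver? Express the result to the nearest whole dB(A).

73 dB(A)

Apply inverse-square spreading to bring every level to the receiver, then sum 10^(L/10).
blower: 79 − 20·log₁₀(23.5/4.7) = 79 − 13.98 = 65.02 dB(A).
transformer: 65 − 20·log₁₀(27.4/4.7) = 65 − 15.31 = 49.69 dB(A).
shot-blast cabinet: 93 − 20·log₁₀(48.8/4.7) = 93 − 20.33 = 72.67 dB(A).
Σ 10^(L/10) = 2.178e+07 → L_total = 10·log₁₀(2.178e+07) = 73.38 dB(A).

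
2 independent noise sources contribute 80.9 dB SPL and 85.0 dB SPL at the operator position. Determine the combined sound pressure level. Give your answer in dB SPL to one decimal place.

86.4 dB SPL

Incoherent sources combine by intensity addition: L_total = 10·log₁₀(Σ 10^(L_i/10)).
Σ 10^(L/10) = 10^(80.9/10) + 10^(85.0/10) = 4.393e+08.
L_total = 10·log₁₀(4.393e+08) = 86.43 dB SPL.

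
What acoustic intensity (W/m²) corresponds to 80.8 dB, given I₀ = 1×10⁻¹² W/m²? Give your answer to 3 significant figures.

0.000120 W/m²

L = 10·log₁₀(I/I₀) ⇒ I = I₀·10^(L/10) = 10⁻¹² × 10^8.08.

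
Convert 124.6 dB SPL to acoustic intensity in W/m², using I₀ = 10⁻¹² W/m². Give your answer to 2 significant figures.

L = 10·log₁₀(I/I₀) ⇒ I = I₀·10^(L/10) = 10⁻¹² × 10^12.46.

2.9 W/m²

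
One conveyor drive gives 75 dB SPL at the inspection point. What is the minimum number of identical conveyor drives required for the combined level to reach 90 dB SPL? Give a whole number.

32

N identical sources give L₁ + 10·log₁₀ N, so require 10·log₁₀ N ≥ 90 − 75 = 15.0 dB.
N ≥ 10^(15.0/10) = 31.623, so N = 32.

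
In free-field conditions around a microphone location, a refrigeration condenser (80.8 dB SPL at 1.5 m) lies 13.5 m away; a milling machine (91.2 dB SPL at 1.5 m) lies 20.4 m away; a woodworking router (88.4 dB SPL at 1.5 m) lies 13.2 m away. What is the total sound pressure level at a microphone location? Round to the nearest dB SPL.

72 dB SPL

First find each source's level at the receiver (point-source: −20·log₁₀(r/r_ref)), then combine on an intensity basis.
refrigeration condenser: 80.8 − 20·log₁₀(13.5/1.5) = 80.8 − 19.08 = 61.72 dB SPL.
milling machine: 91.2 − 20·log₁₀(20.4/1.5) = 91.2 − 22.67 = 68.53 dB SPL.
woodworking router: 88.4 − 20·log₁₀(13.2/1.5) = 88.4 − 18.89 = 69.51 dB SPL.
Σ 10^(L/10) = 1.755e+07 → L_total = 10·log₁₀(1.755e+07) = 72.44 dB SPL.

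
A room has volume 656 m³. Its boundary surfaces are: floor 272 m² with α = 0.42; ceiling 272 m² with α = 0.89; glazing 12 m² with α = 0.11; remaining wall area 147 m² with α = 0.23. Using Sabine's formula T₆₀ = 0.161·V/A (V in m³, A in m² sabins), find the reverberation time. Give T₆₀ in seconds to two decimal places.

Total absorption A = 272·0.42 + 272·0.89 + 12·0.11 + 147·0.23 = 391.45 m² sabins.
T₆₀ = 0.161·V/A = 0.161·656/391.45 = 0.270 s.

0.27 s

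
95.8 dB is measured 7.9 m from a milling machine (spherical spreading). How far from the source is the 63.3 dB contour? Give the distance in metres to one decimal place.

The 32.5 dB drop corresponds to a distance ratio of 10^(32.5/20) for a point source.
r₂ = 7.9·10^((95.8−63.3)/20) = 7.9·10^(32.5/20) = 333.14 m.

333.1 m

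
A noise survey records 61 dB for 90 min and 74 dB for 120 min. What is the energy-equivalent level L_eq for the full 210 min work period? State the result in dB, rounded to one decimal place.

71.7 dB

The energy average is taken in the linear domain: L_eq = 10·log₁₀[(Σ tᵢ·10^(Lᵢ/10))/T], T = 210 min.
Σ tᵢ·10^(Lᵢ/10) = 90·10^(61/10) + 120·10^(74/10) = 3.128e+09.
L_eq = 10·log₁₀(3.128e+09/210) = 71.73 dB.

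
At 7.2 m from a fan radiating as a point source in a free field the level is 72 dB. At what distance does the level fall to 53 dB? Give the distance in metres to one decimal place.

The 19.0 dB drop corresponds to a distance ratio of 10^(19.0/20) for a point source.
r₂ = 7.2·10^((72−53)/20) = 7.2·10^(19.0/20) = 64.17 m.

64.2 m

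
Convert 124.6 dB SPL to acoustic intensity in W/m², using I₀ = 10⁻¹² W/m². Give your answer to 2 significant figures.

I = I₀·10^(L/10) = 10⁻¹² × 10^(124.6/10) = 10^(0.460).

2.9 W/m²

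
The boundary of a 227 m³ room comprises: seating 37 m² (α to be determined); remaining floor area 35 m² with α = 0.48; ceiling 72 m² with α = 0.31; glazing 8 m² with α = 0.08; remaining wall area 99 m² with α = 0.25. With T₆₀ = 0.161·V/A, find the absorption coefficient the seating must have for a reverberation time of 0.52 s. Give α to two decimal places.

A = 0.161·V/T₆₀ = 0.161·227/0.52 = 70.28 m² sabins.
Absorption from the other surfaces = 35·0.48 + 72·0.31 + 8·0.08 + 99·0.25 = 64.51 m², so the seating must supply 5.77 m² over 37 m².
α = 5.77/37 = 0.156.

0.16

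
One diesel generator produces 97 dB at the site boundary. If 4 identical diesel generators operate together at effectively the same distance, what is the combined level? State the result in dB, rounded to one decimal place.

N identical incoherent sources raise the level by 10·log₁₀ N.
L_total = 97 + 10·log₁₀(4) = 97 + 6.021 = 103.02 dB.

103.0 dB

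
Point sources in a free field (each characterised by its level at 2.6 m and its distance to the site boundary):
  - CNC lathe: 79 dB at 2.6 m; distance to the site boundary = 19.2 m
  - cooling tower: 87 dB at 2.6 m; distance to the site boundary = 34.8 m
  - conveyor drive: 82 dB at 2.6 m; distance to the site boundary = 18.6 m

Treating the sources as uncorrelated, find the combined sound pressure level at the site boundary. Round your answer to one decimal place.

68.7 dB

Propagate each source to the receiver with L = L_ref − 20·log₁₀(r/r_ref), then add intensities.
CNC lathe: 79 − 20·log₁₀(19.2/2.6) = 79 − 17.37 = 61.63 dB.
cooling tower: 87 − 20·log₁₀(34.8/2.6) = 87 − 22.53 = 64.47 dB.
conveyor drive: 82 − 20·log₁₀(18.6/2.6) = 82 − 17.09 = 64.91 dB.
Σ 10^(L/10) = 7.351e+06 → L_total = 10·log₁₀(7.351e+06) = 68.66 dB.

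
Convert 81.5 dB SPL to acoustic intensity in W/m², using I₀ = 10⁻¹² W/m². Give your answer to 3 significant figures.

0.000141 W/m²

I/I₀ = 10^(81.5/10) = 1.413e+08, so I = 1.413e+08 × 10⁻¹² W/m².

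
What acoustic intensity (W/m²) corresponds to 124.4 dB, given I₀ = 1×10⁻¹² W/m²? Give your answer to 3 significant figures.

I = I₀·10^(L/10) = 10⁻¹² × 10^(124.4/10) = 10^(0.440).

2.75 W/m²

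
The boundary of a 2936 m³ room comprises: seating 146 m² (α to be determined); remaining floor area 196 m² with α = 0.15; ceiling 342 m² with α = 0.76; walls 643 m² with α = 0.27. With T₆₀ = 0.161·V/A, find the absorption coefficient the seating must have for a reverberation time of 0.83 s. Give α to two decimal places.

Required total absorption A = 0.161·2936/0.83 = 569.51 m².
Absorption from the other surfaces = 196·0.15 + 342·0.76 + 643·0.27 = 462.93 m², so the seating must supply 106.58 m² over 146 m².
α = 106.58/146 = 0.730.

0.73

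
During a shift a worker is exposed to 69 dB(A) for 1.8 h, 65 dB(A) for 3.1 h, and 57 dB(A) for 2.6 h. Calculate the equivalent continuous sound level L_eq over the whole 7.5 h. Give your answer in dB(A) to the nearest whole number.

Weight each interval's intensity by its duration and average over T = 7.5 h:
Σ tᵢ·10^(Lᵢ/10) = 1.8·10^(69/10) + 3.1·10^(65/10) + 2.6·10^(57/10) = 2.540e+07.
L_eq = 10·log₁₀(2.540e+07/7.5) = 65.30 dB(A).

65 dB(A)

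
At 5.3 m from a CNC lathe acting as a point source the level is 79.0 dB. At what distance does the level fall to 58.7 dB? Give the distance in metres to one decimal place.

The 20.3 dB drop corresponds to a distance ratio of 10^(20.3/20) for a point source.
r₂ = 5.3·10^((79.0−58.7)/20) = 5.3·10^(20.3/20) = 54.86 m.

54.9 m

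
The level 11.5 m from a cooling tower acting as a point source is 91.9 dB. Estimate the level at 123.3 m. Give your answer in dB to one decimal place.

Point-source attenuation: ΔL = 20·log₁₀(r₂/r₁) = 20·log₁₀(123.3/11.5) = 20.605 dB.
L₂ = 91.9 − 20·log₁₀(123.3/11.5) = 91.9 − 20.605 = 71.29 dB.

71.3 dB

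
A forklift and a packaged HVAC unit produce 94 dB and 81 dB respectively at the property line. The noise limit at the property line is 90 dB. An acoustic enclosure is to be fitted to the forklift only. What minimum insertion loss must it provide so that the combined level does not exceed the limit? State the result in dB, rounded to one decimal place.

The untreated sources together contribute 10^(81/10) = 1.259e+08, i.e. 81.00 dB.
The limit corresponds to 10^(90/10) = 1.000e+09; subtracting the fixed part leaves 8.741e+08 for the forklift, i.e. 89.42 dB.
Required insertion loss = 94 − 89.42 = 4.58 dB.

4.6 dB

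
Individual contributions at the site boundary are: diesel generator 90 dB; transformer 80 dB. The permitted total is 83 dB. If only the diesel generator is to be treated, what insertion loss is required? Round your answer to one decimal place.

Fixed contribution from the other source: Σ 10^(L/10) = 10^(80/10) = 1.000e+08 (80.00 dB).
The limit corresponds to 10^(83/10) = 1.995e+08; subtracting the fixed part leaves 9.953e+07 for the diesel generator, i.e. 79.98 dB.
So the diesel generator must be reduced from 90 to 79.98 dB: IL = 10.02 dB.

10.0 dB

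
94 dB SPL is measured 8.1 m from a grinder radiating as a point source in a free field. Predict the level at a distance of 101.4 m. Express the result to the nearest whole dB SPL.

72 dB SPL

Spherical spreading from a point source gives a 20·log₁₀(r₂/r₁) drop.
L₂ = 94 − 20·log₁₀(101.4/8.1) = 94 − 21.951 = 72.05 dB SPL.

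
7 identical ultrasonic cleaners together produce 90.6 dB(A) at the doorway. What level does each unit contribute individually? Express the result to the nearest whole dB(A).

7 equal contributions raise the level by 10·log₁₀ 7 = 8.451 dB, so each unit alone gives 90.6 − 8.451.

82 dB(A)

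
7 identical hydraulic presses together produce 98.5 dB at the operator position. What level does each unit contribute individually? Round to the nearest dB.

90 dB

Dividing the total intensity by 7 lowers the level by 10·log₁₀ 7 = 8.451 dB: L₁ = 98.5 − 8.451.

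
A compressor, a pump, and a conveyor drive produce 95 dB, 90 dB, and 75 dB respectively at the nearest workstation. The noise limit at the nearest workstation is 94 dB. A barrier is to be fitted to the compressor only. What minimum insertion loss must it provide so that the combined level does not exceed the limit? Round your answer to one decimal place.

Fixed contribution from the other sources: Σ 10^(L/10) = 10^(90/10) + 10^(75/10) = 1.032e+09 (90.14 dB).
To meet 94 dB overall, the treated compressor may contribute at most 10^(94/10) − 1.032e+09 = 1.480e+09, i.e. 91.70 dB.
So the compressor must be reduced from 95 to 91.70 dB: IL = 3.30 dB.

3.3 dB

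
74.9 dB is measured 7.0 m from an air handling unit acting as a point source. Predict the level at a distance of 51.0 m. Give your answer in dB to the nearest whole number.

Point-source attenuation: ΔL = 20·log₁₀(r₂/r₁) = 20·log₁₀(51.0/7.0) = 17.249 dB.
L₂ = 74.9 − 20·log₁₀(51.0/7.0) = 74.9 − 17.249 = 57.65 dB.

58 dB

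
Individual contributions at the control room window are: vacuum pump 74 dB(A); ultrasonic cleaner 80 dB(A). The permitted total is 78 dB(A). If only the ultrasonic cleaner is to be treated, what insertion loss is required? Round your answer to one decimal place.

Fixed contribution from the other source: Σ 10^(L/10) = 10^(74/10) = 2.512e+07 (74.00 dB(A)).
The limit corresponds to 10^(78/10) = 6.310e+07; subtracting the fixed part leaves 3.798e+07 for the ultrasonic cleaner, i.e. 75.80 dB(A).
So the ultrasonic cleaner must be reduced from 80 to 75.80 dB(A): IL = 4.20 dB.

4.2 dB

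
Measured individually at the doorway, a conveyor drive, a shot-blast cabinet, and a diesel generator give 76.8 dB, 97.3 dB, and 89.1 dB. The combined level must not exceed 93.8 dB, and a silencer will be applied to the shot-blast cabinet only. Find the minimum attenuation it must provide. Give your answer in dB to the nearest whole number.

Fixed contribution from the other sources: Σ 10^(L/10) = 10^(76.8/10) + 10^(89.1/10) = 8.607e+08 (89.35 dB).
To meet 93.8 dB overall, the treated shot-blast cabinet may contribute at most 10^(93.8/10) − 8.607e+08 = 1.538e+09, i.e. 91.87 dB.
So the shot-blast cabinet must be reduced from 97.3 to 91.87 dB: IL = 5.43 dB.

5 dB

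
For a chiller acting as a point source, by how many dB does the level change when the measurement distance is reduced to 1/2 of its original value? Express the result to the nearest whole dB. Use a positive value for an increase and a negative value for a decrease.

With spherical spreading the level changes by −20·log₁₀(r₂/r₁).
ΔL = −20·log₁₀(0.5) = +6.02 dB.

+6 dB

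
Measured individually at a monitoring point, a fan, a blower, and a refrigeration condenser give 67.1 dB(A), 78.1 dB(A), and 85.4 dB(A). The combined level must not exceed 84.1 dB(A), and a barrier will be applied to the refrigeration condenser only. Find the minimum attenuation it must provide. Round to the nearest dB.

Fixed contribution from the other sources: Σ 10^(L/10) = 10^(67.1/10) + 10^(78.1/10) = 6.969e+07 (78.43 dB(A)).
To meet 84.1 dB(A) overall, the treated refrigeration condenser may contribute at most 10^(84.1/10) − 6.969e+07 = 1.873e+08, i.e. 82.73 dB(A).
So the refrigeration condenser must be reduced from 85.4 to 82.73 dB(A): IL = 2.67 dB.

3 dB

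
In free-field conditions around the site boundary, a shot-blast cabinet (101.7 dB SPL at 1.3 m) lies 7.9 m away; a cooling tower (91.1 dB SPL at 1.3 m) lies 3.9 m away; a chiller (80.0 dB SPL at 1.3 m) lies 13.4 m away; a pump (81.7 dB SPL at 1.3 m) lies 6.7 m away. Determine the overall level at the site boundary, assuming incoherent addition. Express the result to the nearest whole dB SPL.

87 dB SPL

Propagate each source to the receiver with L = L_ref − 20·log₁₀(r/r_ref), then add intensities.
shot-blast cabinet: 101.7 − 20·log₁₀(7.9/1.3) = 101.7 − 15.67 = 86.03 dB SPL.
cooling tower: 91.1 − 20·log₁₀(3.9/1.3) = 91.1 − 9.54 = 81.56 dB SPL.
chiller: 80.0 − 20·log₁₀(13.4/1.3) = 80.0 − 20.26 = 59.74 dB SPL.
pump: 81.7 − 20·log₁₀(6.7/1.3) = 81.7 − 14.24 = 67.46 dB SPL.
Σ 10^(L/10) = 5.502e+08 → L_total = 10·log₁₀(5.502e+08) = 87.41 dB SPL.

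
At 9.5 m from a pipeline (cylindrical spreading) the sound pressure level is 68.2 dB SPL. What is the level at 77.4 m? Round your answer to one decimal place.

Line-source attenuation: ΔL = 10·log₁₀(r₂/r₁) = 10·log₁₀(77.4/9.5) = 9.110 dB.
L₂ = 68.2 − 10·log₁₀(77.4/9.5) = 68.2 − 9.110 = 59.09 dB SPL.

59.1 dB SPL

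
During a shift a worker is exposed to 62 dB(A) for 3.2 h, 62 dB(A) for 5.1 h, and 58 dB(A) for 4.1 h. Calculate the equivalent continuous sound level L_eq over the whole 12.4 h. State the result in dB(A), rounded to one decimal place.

61.0 dB(A)

L_eq = 10·log₁₀[(1/T)·Σ tᵢ·10^(Lᵢ/10)] with T = 12.4 h.
Σ tᵢ·10^(Lᵢ/10) = 3.2·10^(62/10) + 5.1·10^(62/10) + 4.1·10^(58/10) = 1.574e+07.
L_eq = 10·log₁₀(1.574e+07/12.4) = 61.04 dB(A).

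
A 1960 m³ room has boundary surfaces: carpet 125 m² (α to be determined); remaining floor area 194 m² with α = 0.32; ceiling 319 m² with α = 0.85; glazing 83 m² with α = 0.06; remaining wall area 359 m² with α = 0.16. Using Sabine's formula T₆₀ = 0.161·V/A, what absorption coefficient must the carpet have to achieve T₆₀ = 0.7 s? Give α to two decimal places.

From T₆₀ = 0.161·V/A, the target T₆₀ = 0.7 s needs A = 0.161·1960/0.7 = 450.80 m².
Absorption from the other surfaces = 194·0.32 + 319·0.85 + 83·0.06 + 359·0.16 = 395.65 m², so the carpet must supply 55.15 m² over 125 m².
α = 55.15/125 = 0.441.

0.44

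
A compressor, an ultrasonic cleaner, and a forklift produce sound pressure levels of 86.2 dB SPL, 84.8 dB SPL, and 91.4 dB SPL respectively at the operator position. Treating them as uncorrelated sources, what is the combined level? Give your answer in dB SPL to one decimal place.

93.2 dB SPL

Incoherent sources combine by intensity addition: L_total = 10·log₁₀(Σ 10^(L_i/10)).
Σ 10^(L/10) = 10^(86.2/10) + 10^(84.8/10) + 10^(91.4/10) = 2.099e+09.
L_total = 10·log₁₀(2.099e+09) = 93.22 dB SPL.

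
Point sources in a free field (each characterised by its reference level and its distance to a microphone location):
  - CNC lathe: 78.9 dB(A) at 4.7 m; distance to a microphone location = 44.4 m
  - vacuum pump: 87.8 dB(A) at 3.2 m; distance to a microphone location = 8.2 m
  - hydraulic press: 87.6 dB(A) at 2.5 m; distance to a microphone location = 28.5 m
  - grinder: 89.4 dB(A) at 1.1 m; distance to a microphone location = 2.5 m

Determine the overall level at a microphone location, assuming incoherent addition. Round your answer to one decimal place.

84.2 dB(A)

Apply inverse-square spreading to bring every level to the receiver, then sum 10^(L/10).
CNC lathe: 78.9 − 20·log₁₀(44.4/4.7) = 78.9 − 19.51 = 59.39 dB(A).
vacuum pump: 87.8 − 20·log₁₀(8.2/3.2) = 87.8 − 8.17 = 79.63 dB(A).
hydraulic press: 87.6 − 20·log₁₀(28.5/2.5) = 87.6 − 21.14 = 66.46 dB(A).
grinder: 89.4 − 20·log₁₀(2.5/1.1) = 89.4 − 7.13 = 82.27 dB(A).
Σ 10^(L/10) = 2.657e+08 → L_total = 10·log₁₀(2.657e+08) = 84.24 dB(A).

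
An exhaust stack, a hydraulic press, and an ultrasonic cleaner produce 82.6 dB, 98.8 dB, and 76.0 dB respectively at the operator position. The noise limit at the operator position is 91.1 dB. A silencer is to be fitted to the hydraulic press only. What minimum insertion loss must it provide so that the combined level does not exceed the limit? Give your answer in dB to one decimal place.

8.5 dB

Everything except the hydraulic press sums to 10^(82.6/10) + 10^(76.0/10) = 2.218e+08 in linear terms, 83.46 dB.
The limit corresponds to 10^(91.1/10) = 1.288e+09; subtracting the fixed part leaves 1.066e+09 for the hydraulic press, i.e. 90.28 dB.
So the hydraulic press must be reduced from 98.8 to 90.28 dB: IL = 8.52 dB.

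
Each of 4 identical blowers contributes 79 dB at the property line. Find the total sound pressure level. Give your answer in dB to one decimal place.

L_total = L₁ + 10·log₁₀ N for N identical incoherent sources.
L_total = 79 + 10·log₁₀(4) = 79 + 6.021 = 85.02 dB.

85.0 dB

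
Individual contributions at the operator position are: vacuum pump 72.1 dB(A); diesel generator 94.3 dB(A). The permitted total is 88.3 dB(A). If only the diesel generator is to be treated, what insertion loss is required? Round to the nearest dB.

6 dB

The untreated sources together contribute 10^(72.1/10) = 1.622e+07, i.e. 72.10 dB(A).
To meet 88.3 dB(A) overall, the treated diesel generator may contribute at most 10^(88.3/10) − 1.622e+07 = 6.599e+08, i.e. 88.19 dB(A).
Required insertion loss = 94.3 − 88.19 = 6.11 dB.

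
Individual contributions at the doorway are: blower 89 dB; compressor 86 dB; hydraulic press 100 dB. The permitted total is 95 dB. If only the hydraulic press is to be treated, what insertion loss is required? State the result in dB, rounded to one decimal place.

7.1 dB

Everything except the hydraulic press sums to 10^(89/10) + 10^(86/10) = 1.192e+09 in linear terms, 90.76 dB.
To meet 95 dB overall, the treated hydraulic press may contribute at most 10^(95/10) − 1.192e+09 = 1.970e+09, i.e. 92.94 dB.
So the hydraulic press must be reduced from 100 to 92.94 dB: IL = 7.06 dB.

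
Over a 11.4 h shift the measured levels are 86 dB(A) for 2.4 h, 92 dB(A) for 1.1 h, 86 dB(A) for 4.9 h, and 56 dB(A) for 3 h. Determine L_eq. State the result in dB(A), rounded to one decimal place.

86.1 dB(A)

Weight each interval's intensity by its duration and average over T = 11.4 h:
Σ tᵢ·10^(Lᵢ/10) = 2.4·10^(86/10) + 1.1·10^(92/10) + 4.9·10^(86/10) + 3·10^(56/10) = 4.651e+09.
L_eq = 10·log₁₀(4.651e+09/11.4) = 86.11 dB(A).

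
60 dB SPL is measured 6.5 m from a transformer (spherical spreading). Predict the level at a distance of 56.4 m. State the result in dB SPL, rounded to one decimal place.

41.2 dB SPL

Spherical spreading from a point source gives a 20·log₁₀(r₂/r₁) drop.
L₂ = 60 − 20·log₁₀(56.4/6.5) = 60 − 18.767 = 41.23 dB SPL.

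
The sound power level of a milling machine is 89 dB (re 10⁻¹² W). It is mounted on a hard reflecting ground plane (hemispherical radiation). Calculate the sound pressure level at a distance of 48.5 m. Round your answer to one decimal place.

The power spreads over a hemisphere of area 2π·r², so L_p = L_w − 10·log₁₀(2π·r²).
2π·r² = 1.478e+04 m², 10·log₁₀ of that is 41.697 dB.
L_p = 89 − 41.697 = 47.30 dB.

47.3 dB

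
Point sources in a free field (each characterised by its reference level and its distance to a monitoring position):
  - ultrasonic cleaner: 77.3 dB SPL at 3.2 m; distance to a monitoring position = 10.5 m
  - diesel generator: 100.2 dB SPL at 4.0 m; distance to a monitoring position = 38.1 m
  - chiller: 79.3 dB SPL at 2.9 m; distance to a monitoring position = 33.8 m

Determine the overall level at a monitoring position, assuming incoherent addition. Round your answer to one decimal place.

80.8 dB SPL

First find each source's level at the receiver (point-source: −20·log₁₀(r/r_ref)), then combine on an intensity basis.
ultrasonic cleaner: 77.3 − 20·log₁₀(10.5/3.2) = 77.3 − 10.32 = 66.98 dB SPL.
diesel generator: 100.2 − 20·log₁₀(38.1/4.0) = 100.2 − 19.58 = 80.62 dB SPL.
chiller: 79.3 − 20·log₁₀(33.8/2.9) = 79.3 − 21.33 = 57.97 dB SPL.
Σ 10^(L/10) = 1.210e+08 → L_total = 10·log₁₀(1.210e+08) = 80.83 dB SPL.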